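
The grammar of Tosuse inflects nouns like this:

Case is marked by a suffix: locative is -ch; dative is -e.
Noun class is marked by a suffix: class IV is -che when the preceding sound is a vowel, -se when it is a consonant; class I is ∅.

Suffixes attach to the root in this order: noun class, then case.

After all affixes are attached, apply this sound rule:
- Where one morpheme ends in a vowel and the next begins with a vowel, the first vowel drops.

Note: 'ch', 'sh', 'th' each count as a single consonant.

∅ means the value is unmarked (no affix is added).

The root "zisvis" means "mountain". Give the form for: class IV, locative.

Attach noun class class IV -se (after consonant 's') → zisvisse.
Attach case locative -ch → zisvissech.
Vowel deletion: no change.

zisvissech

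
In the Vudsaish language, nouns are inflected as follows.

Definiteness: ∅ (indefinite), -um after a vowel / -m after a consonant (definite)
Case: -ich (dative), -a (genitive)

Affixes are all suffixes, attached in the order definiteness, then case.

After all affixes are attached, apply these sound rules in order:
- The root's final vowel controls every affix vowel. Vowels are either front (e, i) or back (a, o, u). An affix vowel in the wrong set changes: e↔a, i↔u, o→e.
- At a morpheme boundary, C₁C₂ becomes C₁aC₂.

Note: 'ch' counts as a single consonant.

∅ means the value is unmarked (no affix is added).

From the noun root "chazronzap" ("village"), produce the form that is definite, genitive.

chazronzapama

Attach definiteness definite -m (after consonant 'p') → chazronzapm.
Attach case genitive -a → chazronzapma.
Vowel harmony: no change.
Apply epenthesis: chazronzapma → chazronzapama.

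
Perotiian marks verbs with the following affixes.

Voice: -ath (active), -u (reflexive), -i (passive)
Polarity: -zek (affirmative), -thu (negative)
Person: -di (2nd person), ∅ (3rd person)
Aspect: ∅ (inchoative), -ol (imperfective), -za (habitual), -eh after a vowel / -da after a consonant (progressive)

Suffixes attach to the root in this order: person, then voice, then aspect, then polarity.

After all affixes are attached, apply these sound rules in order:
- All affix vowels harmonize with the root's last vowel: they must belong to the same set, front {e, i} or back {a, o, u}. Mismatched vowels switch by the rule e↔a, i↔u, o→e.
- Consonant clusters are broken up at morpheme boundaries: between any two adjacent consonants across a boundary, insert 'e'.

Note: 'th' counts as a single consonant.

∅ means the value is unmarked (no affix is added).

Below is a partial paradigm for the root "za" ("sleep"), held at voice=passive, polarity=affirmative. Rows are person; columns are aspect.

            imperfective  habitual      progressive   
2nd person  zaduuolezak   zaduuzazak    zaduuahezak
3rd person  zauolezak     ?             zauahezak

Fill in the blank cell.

person = 3rd person: zero marking, form stays za.
Attach voice passive -i → zai.
Attach aspect habitual -za → zaiza.
Attach polarity affirmative -zek → zaizazek.
Apply vowel harmony: zaizazek → zauzazak.
Epenthesis: no change.

zauzazak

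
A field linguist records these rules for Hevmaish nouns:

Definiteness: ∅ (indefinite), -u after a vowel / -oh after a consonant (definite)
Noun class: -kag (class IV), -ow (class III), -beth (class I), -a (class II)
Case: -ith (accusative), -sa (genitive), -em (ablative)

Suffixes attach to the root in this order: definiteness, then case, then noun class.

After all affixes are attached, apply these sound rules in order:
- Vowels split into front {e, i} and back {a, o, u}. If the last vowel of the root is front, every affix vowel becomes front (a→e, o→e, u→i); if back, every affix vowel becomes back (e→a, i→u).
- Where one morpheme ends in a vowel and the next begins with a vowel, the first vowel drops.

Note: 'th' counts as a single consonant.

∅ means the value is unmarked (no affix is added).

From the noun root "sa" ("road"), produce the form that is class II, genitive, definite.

susa

Attach definiteness definite -u (after vowel 'a') → sau.
Attach case genitive -sa → sausa.
Attach noun class class II -a → sausaa.
Vowel harmony: no change.
Apply vowel deletion: sausaa → susa.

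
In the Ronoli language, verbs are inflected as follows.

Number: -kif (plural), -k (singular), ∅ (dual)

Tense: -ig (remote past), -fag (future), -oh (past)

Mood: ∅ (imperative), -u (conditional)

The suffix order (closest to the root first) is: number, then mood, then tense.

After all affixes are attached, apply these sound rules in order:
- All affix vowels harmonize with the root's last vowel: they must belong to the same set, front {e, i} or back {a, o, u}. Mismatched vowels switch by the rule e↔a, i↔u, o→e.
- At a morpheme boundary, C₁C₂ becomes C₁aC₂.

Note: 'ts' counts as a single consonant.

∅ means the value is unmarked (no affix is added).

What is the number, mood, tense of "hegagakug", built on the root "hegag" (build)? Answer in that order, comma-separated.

singular, imperative, remote past

Segment: hegag-k-ig.
number: -k → singular.
mood: ∅ → imperative.
tense: -ig → remote past.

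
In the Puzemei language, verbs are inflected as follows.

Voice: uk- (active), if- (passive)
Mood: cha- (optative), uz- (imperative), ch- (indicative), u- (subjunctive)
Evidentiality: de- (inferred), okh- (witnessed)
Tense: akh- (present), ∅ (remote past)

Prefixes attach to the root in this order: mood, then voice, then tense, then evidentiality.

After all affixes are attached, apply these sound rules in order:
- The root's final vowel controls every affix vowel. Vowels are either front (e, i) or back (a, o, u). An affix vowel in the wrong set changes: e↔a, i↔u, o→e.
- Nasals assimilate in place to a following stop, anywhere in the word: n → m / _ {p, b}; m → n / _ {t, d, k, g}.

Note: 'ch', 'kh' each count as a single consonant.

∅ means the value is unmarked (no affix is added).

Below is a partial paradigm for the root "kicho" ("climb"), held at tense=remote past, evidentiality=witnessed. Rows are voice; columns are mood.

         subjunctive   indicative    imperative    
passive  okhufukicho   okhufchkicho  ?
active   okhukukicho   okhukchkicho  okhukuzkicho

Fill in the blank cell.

okhufuzkicho

Attach mood imperative uz- → uzkicho.
Attach voice passive if- → ifuzkicho.
tense = remote past: zero marking, form stays ifuzkicho.
Attach evidentiality witnessed okh- → okhifuzkicho.
Apply vowel harmony: okhifuzkicho → okhufuzkicho.
Nasal assimilation: no change.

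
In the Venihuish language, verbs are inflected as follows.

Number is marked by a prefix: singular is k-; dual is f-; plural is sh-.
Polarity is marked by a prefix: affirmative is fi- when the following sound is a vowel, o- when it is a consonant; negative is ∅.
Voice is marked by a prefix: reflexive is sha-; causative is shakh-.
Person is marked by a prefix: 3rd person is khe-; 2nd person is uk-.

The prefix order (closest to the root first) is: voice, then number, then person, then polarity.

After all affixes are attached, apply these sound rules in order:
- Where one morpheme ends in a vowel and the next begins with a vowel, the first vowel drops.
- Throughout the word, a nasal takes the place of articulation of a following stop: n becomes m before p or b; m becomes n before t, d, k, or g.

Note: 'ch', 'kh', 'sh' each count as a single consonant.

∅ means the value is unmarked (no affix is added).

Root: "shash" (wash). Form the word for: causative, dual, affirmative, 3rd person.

okhefshakhshash

Attach voice causative shakh- → shakhshash.
Attach number dual f- → fshakhshash.
Attach person 3rd person khe- → khefshakhshash.
Attach polarity affirmative o- (before consonant 'kh') → okhefshakhshash.
Vowel deletion: no change.
Nasal assimilation: no change.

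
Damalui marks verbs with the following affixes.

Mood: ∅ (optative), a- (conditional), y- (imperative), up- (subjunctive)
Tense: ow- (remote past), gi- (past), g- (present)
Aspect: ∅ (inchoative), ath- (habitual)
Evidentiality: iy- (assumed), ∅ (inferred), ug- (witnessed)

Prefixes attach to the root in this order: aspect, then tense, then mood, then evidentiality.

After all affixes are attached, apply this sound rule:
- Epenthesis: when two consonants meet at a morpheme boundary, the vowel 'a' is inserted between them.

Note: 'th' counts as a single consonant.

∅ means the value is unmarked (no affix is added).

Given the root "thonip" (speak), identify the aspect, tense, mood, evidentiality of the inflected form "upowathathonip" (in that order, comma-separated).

Segment: up-ow-ath-thonip.
aspect: ath- → habitual.
tense: ow- → remote past.
mood: up- → subjunctive.
evidentiality: ∅ → inferred.

habitual, remote past, subjunctive, inferred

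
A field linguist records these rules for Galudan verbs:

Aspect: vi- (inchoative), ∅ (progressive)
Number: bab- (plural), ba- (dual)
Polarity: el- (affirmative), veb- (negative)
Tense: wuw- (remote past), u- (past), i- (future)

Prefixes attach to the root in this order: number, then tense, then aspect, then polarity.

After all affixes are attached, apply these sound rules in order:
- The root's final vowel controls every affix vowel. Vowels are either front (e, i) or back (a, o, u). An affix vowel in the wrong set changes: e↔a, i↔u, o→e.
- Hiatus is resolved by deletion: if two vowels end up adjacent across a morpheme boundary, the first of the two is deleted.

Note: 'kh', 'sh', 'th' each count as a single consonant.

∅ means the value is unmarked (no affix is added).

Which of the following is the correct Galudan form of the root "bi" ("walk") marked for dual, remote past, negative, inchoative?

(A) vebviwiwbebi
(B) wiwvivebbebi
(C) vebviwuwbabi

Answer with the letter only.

Attach number dual ba- → babi.
Attach tense remote past wuw- → wuwbabi.
Attach aspect inchoative vi- → viwuwbabi.
Attach polarity negative veb- → vebviwuwbabi.
Apply vowel harmony: vebviwuwbabi → vebviwiwbebi.
Vowel deletion: no change.
So the correct form is vebviwiwbebi, option (A).
(B) wiwvivebbebi is wrong: it has the affixes in the wrong order.
(C) vebviwuwbabi is wrong: it fails to apply the sound rule(s).

A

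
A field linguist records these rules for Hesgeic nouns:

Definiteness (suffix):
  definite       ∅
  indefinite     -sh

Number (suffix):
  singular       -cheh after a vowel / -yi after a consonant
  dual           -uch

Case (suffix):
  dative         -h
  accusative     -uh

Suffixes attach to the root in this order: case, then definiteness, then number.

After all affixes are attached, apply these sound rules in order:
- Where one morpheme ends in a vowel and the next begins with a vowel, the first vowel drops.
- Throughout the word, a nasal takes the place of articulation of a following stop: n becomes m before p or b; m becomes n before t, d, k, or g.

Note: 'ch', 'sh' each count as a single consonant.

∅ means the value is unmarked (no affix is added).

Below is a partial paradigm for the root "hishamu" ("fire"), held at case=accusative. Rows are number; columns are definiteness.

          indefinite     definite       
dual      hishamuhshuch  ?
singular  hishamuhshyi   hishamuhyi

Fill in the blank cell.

Attach case accusative -uh → hishamuuh.
definiteness = definite: zero marking, form stays hishamuuh.
Attach number dual -uch → hishamuuhuch.
Apply vowel deletion: hishamuuhuch → hishamuhuch.
Nasal assimilation: no change.

hishamuhuch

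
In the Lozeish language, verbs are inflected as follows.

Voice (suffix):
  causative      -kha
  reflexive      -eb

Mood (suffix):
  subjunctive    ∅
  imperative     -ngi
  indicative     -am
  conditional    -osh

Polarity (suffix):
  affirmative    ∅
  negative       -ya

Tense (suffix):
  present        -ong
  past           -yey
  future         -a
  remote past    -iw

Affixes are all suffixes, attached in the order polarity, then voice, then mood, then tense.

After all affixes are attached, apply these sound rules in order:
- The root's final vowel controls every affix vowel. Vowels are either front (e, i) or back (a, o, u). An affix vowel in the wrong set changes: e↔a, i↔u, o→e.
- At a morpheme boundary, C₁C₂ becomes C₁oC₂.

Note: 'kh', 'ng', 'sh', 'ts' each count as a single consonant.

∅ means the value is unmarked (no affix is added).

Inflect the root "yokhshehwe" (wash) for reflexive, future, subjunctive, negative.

Attach polarity negative -ya → yokhshehweya.
Attach voice reflexive -eb → yokhshehweyaeb.
mood = subjunctive: zero marking, form stays yokhshehweyaeb.
Attach tense future -a → yokhshehweyaeba.
Apply vowel harmony: yokhshehweyaeba → yokhshehweyeebe.
Epenthesis: no change.

yokhshehweyeebe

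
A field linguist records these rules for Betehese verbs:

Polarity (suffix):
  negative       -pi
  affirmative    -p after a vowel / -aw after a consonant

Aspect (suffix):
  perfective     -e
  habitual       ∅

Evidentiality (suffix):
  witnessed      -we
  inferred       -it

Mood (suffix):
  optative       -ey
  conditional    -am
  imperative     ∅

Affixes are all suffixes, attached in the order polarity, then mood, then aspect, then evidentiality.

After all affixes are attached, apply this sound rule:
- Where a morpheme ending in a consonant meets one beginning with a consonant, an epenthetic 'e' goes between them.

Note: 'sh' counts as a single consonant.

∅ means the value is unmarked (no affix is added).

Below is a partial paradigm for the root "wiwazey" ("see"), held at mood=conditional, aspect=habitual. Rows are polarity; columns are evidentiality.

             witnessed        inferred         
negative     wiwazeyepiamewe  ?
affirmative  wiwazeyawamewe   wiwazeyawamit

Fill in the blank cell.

Attach polarity negative -pi → wiwazeypi.
Attach mood conditional -am → wiwazeypiam.
aspect = habitual: zero marking, form stays wiwazeypiam.
Attach evidentiality inferred -it → wiwazeypiamit.
Apply epenthesis: wiwazeypiamit → wiwazeyepiamit.

wiwazeyepiamit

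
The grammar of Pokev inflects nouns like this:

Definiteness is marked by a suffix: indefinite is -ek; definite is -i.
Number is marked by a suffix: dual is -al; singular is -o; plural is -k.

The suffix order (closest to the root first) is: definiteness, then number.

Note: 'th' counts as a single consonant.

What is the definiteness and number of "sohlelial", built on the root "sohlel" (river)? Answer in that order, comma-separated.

definite, dual

Segment: sohlel-i-al.
definiteness: -i → definite.
number: -al → dual.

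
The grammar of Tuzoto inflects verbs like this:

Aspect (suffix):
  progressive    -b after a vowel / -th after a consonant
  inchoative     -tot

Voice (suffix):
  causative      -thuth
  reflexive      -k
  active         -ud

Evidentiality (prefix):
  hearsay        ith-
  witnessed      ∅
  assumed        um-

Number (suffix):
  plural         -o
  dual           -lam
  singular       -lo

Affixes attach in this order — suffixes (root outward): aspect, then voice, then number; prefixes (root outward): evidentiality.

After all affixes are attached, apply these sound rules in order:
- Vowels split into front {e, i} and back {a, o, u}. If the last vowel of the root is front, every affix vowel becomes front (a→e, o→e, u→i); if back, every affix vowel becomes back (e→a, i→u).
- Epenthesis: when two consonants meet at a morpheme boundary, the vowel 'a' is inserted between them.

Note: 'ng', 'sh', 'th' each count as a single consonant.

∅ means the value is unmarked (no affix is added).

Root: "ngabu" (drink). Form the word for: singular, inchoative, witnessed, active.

Attach aspect inchoative -tot → ngabutot.
Attach voice active -ud → ngabutotud.
Attach number singular -lo → ngabutotudlo.
evidentiality = witnessed: zero marking, form stays ngabutotudlo.
Vowel harmony: no change.
Apply epenthesis: ngabutotudlo → ngabutotudalo.

ngabutotudalo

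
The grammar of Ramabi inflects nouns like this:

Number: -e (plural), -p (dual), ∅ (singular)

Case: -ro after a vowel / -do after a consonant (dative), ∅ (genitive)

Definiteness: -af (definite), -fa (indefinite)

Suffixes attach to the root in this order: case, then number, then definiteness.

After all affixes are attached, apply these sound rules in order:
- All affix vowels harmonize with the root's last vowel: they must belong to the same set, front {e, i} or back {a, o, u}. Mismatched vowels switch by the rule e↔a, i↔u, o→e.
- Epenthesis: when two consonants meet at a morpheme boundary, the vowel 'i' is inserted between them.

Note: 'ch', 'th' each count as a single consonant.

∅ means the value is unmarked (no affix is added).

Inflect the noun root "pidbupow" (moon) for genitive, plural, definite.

case = genitive: zero marking, form stays pidbupow.
Attach number plural -e → pidbupowe.
Attach definiteness definite -af → pidbupoweaf.
Apply vowel harmony: pidbupoweaf → pidbupowaaf.
Epenthesis: no change.

pidbupowaaf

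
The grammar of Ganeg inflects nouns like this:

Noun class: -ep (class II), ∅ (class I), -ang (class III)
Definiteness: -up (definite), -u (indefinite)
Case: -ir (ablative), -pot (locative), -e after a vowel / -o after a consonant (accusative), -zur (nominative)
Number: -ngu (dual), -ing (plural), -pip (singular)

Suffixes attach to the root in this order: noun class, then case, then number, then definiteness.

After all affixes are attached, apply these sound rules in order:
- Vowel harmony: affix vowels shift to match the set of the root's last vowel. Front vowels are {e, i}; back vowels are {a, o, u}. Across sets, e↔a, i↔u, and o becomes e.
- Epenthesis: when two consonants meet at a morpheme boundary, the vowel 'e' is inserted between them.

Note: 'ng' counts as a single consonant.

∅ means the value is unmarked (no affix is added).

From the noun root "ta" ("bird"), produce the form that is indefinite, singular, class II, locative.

Attach noun class class II -ep → taep.
Attach case locative -pot → taeppot.
Attach number singular -pip → taeppotpip.
Attach definiteness indefinite -u → taeppotpipu.
Apply vowel harmony: taeppotpipu → taappotpupu.
Apply epenthesis: taappotpupu → taapepotepupu.

taapepotepupu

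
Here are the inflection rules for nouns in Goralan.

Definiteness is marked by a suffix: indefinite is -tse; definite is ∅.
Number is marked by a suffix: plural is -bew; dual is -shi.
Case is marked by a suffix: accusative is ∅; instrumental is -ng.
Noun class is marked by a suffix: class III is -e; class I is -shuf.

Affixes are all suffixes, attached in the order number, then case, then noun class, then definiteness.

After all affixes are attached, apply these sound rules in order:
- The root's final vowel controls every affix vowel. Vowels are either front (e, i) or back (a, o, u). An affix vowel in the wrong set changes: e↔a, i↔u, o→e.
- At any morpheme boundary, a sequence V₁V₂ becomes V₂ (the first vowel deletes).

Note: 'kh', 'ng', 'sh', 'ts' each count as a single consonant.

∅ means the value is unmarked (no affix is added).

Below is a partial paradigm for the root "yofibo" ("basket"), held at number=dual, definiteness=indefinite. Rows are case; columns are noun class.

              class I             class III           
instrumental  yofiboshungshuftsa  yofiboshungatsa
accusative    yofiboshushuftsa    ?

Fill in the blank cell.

yofiboshatsa

Attach number dual -shi → yofiboshi.
case = accusative: zero marking, form stays yofiboshi.
Attach noun class class III -e → yofiboshie.
Attach definiteness indefinite -tse → yofiboshietse.
Apply vowel harmony: yofiboshietse → yofiboshuatsa.
Apply vowel deletion: yofiboshuatsa → yofiboshatsa.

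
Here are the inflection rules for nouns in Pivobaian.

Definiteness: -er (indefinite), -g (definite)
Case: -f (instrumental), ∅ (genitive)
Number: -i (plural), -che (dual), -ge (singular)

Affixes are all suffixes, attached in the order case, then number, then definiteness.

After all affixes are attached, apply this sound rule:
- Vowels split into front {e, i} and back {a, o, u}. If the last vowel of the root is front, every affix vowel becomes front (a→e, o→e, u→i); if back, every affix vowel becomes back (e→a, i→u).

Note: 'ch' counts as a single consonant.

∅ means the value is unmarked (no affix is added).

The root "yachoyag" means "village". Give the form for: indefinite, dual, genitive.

yachoyagchaar

case = genitive: zero marking, form stays yachoyag.
Attach number dual -che → yachoyagche.
Attach definiteness indefinite -er → yachoyagcheer.
Apply vowel harmony: yachoyagcheer → yachoyagchaar.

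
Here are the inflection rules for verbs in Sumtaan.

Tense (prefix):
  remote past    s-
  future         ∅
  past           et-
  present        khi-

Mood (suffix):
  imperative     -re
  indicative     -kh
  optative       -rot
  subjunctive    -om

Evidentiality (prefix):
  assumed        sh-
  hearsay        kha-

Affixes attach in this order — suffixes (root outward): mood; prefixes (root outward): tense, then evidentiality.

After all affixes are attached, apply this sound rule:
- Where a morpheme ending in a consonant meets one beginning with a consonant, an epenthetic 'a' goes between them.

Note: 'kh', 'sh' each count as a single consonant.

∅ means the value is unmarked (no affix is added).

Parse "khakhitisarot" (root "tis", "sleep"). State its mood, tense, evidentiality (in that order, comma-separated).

Segment: kha-khi-tis-rot.
mood: -rot → optative.
tense: khi- → present.
evidentiality: kha- → hearsay.

optative, present, hearsay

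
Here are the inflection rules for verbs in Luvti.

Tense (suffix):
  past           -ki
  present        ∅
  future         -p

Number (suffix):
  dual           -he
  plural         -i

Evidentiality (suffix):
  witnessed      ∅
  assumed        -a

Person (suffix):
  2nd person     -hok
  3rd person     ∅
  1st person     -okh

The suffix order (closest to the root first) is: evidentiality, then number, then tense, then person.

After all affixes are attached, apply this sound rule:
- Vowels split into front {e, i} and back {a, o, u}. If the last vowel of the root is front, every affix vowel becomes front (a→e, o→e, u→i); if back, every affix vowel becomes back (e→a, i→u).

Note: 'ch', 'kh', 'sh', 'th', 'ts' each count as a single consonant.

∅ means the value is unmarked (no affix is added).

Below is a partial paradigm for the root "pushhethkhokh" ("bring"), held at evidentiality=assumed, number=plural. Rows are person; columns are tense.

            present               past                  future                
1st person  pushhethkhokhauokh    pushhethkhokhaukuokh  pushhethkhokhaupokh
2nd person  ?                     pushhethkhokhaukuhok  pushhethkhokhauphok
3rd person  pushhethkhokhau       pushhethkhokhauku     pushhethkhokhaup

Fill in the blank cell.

Attach evidentiality assumed -a → pushhethkhokha.
Attach number plural -i → pushhethkhokhai.
tense = present: zero marking, form stays pushhethkhokhai.
Attach person 2nd person -hok → pushhethkhokhaihok.
Apply vowel harmony: pushhethkhokhaihok → pushhethkhokhauhok.

pushhethkhokhauhok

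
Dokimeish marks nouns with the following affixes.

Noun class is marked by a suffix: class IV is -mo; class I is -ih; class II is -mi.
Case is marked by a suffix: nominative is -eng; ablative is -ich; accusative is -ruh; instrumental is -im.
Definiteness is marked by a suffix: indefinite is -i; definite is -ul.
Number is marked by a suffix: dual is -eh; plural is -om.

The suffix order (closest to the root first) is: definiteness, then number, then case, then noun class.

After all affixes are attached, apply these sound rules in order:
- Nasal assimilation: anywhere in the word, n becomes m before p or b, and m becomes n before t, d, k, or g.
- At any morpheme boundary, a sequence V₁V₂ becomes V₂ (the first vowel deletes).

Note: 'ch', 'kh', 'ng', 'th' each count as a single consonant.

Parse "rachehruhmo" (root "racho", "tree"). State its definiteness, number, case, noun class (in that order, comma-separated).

indefinite, dual, accusative, class IV

Segment: racho-i-eh-ruh-mo.
definiteness: -i → indefinite.
number: -eh → dual.
case: -ruh → accusative.
noun class: -mo → class IV.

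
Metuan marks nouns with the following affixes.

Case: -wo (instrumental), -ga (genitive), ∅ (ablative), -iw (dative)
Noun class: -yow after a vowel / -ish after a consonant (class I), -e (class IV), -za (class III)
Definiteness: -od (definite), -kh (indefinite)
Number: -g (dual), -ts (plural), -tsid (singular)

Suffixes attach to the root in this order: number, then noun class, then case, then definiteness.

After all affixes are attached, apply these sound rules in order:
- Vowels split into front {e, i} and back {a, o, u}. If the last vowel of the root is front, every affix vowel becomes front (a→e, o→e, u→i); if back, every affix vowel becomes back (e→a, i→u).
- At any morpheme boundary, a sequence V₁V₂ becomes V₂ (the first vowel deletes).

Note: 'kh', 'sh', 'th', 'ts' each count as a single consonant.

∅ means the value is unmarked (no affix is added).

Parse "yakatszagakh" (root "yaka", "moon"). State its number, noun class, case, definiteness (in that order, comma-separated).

Segment: yaka-ts-za-ga-kh.
number: -ts → plural.
noun class: -za → class III.
case: -ga → genitive.
definiteness: -kh → indefinite.

plural, class III, genitive, indefinite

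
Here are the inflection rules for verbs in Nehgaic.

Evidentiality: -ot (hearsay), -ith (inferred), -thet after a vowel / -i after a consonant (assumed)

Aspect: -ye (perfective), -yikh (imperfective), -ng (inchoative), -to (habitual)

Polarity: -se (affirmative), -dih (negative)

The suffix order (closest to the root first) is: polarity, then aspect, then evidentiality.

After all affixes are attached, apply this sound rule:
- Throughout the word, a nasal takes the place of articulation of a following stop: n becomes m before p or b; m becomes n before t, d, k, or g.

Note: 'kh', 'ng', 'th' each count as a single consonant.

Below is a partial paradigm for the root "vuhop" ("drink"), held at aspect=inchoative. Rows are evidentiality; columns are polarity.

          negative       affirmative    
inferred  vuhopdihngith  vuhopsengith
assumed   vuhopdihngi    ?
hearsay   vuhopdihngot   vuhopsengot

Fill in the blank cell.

vuhopsengi

Attach polarity affirmative -se → vuhopse.
Attach aspect inchoative -ng → vuhopseng.
Attach evidentiality assumed -i (after consonant 'ng') → vuhopsengi.
Nasal assimilation: no change.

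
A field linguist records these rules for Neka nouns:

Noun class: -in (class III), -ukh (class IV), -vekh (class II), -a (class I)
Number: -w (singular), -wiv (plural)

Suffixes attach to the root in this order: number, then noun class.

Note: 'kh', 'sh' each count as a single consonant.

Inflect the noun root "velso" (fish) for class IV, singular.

Attach number singular -w → velsow.
Attach noun class class IV -ukh → velsowukh.

velsowukh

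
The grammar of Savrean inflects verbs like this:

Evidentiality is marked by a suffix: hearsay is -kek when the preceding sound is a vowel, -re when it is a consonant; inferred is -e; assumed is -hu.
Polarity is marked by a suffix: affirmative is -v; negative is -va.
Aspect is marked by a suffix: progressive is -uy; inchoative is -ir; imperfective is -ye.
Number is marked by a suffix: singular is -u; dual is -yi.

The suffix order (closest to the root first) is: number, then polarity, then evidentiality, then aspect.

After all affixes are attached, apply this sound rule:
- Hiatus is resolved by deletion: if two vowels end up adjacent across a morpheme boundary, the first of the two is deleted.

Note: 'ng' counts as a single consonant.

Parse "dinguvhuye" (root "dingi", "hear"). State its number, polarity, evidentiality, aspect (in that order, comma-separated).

singular, affirmative, assumed, imperfective

Segment: dingi-u-v-hu-ye.
number: -u → singular.
polarity: -v → affirmative.
evidentiality: -hu → assumed.
aspect: -ye → imperfective.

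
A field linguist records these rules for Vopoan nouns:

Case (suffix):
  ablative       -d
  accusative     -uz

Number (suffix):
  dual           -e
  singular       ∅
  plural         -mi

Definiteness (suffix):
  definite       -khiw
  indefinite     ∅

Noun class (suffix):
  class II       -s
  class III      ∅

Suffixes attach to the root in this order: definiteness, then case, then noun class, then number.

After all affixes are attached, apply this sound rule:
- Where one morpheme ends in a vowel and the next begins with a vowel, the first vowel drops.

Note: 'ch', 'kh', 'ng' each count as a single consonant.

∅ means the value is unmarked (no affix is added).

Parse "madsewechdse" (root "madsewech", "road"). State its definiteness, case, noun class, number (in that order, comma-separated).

indefinite, ablative, class II, dual

Segment: madsewech-d-s-e.
definiteness: ∅ → indefinite.
case: -d → ablative.
noun class: -s → class II.
number: -e → dual.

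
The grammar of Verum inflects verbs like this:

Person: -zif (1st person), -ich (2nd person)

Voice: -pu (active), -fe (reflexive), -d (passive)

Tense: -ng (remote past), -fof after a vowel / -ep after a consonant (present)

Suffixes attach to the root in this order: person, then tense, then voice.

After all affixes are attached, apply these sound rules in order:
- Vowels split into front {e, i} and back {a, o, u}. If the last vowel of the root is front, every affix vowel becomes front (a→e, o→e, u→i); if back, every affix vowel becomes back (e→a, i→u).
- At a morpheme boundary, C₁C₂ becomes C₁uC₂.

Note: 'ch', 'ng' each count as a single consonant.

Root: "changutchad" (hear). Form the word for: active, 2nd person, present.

Attach person 2nd person -ich → changutchadich.
Attach tense present -ep (after consonant 'ch') → changutchadichep.
Attach voice active -pu → changutchadicheppu.
Apply vowel harmony: changutchadicheppu → changutchaduchappu.
Apply epenthesis: changutchaduchappu → changutchaduchapupu.

changutchaduchapupu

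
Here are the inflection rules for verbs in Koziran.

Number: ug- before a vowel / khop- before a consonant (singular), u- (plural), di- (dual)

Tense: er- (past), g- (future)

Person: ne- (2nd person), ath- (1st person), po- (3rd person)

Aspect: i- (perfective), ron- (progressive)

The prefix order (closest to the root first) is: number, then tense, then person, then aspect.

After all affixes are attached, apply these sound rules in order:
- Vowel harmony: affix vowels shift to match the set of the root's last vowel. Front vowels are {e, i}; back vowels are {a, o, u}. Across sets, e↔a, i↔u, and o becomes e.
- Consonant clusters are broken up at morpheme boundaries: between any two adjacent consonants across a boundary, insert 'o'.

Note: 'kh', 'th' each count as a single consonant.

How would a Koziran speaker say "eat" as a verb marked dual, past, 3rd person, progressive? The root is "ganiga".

ronopoaroduganiga

Attach number dual di- → diganiga.
Attach tense past er- → erdiganiga.
Attach person 3rd person po- → poerdiganiga.
Attach aspect progressive ron- → ronpoerdiganiga.
Apply vowel harmony: ronpoerdiganiga → ronpoarduganiga.
Apply epenthesis: ronpoarduganiga → ronopoaroduganiga.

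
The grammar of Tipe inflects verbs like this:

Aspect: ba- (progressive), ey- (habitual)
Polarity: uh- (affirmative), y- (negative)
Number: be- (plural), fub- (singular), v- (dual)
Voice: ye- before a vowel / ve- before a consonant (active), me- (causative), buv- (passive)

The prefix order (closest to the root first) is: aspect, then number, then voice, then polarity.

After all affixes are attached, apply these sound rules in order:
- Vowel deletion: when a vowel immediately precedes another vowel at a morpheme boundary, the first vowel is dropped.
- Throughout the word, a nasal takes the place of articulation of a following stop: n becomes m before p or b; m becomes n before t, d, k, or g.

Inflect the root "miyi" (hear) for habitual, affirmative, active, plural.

uhvebeymiyi

Attach aspect habitual ey- → eymiyi.
Attach number plural be- → beeymiyi.
Attach voice active ve- (before consonant 'b') → vebeeymiyi.
Attach polarity affirmative uh- → uhvebeeymiyi.
Apply vowel deletion: uhvebeeymiyi → uhvebeymiyi.
Nasal assimilation: no change.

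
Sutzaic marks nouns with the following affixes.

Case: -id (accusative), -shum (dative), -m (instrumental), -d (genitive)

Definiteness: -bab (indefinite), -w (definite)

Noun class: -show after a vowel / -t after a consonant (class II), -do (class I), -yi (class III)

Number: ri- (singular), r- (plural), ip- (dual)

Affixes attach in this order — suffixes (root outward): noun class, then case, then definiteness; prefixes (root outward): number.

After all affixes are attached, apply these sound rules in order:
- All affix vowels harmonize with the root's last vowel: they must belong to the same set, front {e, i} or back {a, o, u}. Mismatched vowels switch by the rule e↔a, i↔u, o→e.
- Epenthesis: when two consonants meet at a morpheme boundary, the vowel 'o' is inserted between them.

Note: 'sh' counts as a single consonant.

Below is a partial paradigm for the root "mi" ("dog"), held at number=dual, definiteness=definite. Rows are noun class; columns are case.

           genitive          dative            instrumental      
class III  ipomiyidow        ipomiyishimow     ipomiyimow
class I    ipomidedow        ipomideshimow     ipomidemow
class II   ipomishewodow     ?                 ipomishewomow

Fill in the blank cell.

Attach noun class class II -show (after vowel 'i') → mishow.
Attach case dative -shum → mishowshum.
Attach number dual ip- → ipmishowshum.
Attach definiteness definite -w → ipmishowshumw.
Apply vowel harmony: ipmishowshumw → ipmishewshimw.
Apply epenthesis: ipmishewshimw → ipomishewoshimow.

ipomishewoshimow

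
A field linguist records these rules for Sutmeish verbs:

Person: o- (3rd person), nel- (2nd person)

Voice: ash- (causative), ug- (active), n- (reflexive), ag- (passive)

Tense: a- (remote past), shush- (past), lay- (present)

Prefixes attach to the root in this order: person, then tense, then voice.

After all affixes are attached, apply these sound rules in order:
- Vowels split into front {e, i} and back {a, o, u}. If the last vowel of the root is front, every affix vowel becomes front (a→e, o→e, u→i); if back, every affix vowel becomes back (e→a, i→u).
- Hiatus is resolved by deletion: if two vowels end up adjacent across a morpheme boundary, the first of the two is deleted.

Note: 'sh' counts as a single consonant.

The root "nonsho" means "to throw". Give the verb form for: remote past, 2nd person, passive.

aganalnonsho

Attach person 2nd person nel- → nelnonsho.
Attach tense remote past a- → anelnonsho.
Attach voice passive ag- → aganelnonsho.
Apply vowel harmony: aganelnonsho → aganalnonsho.
Vowel deletion: no change.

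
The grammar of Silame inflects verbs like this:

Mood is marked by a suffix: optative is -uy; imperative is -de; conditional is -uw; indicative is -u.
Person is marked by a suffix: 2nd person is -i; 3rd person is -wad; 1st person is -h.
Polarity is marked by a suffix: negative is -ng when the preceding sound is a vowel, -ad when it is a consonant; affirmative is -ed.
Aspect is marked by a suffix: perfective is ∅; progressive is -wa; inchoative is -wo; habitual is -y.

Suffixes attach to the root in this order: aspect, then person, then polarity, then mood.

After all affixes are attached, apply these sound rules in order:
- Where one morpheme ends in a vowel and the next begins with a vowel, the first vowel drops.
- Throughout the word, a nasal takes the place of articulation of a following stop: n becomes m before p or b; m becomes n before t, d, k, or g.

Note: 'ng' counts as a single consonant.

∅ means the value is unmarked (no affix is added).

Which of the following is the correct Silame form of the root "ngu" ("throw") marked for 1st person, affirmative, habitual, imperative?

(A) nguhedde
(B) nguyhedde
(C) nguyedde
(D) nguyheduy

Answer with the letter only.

Attach aspect habitual -y → nguy.
Attach person 1st person -h → nguyh.
Attach polarity affirmative -ed → nguyhed.
Attach mood imperative -de → nguyhedde.
Vowel deletion: no change.
Nasal assimilation: no change.
So the correct form is nguyhedde, option (B).
(D) nguyheduy is wrong: it uses optative instead of imperative for mood.
(C) nguyedde is wrong: it uses 2nd person instead of 1st person for person.
(A) nguhedde is wrong: it uses perfective instead of habitual for aspect.

B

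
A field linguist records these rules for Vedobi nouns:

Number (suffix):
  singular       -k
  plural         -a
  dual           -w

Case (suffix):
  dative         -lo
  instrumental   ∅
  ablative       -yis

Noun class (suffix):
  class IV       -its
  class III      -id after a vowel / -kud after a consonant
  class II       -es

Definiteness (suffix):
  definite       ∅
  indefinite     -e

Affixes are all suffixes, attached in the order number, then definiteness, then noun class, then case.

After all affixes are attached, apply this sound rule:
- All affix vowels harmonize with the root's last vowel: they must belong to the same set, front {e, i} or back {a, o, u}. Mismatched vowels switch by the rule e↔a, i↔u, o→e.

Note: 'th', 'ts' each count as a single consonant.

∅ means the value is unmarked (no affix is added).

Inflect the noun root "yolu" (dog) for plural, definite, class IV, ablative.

yoluautsyus

Attach number plural -a → yolua.
definiteness = definite: zero marking, form stays yolua.
Attach noun class class IV -its → yoluaits.
Attach case ablative -yis → yoluaitsyis.
Apply vowel harmony: yoluaitsyis → yoluautsyus.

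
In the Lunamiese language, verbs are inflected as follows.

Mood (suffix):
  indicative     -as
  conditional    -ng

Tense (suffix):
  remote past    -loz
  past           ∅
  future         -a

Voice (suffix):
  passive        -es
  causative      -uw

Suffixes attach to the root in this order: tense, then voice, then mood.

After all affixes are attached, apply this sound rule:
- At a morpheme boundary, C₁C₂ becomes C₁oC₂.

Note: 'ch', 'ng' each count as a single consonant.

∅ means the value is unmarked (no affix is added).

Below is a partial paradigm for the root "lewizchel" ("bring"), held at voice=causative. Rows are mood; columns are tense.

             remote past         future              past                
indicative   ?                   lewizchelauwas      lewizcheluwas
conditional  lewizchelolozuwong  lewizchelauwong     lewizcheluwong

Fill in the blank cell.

lewizchelolozuwas

Attach tense remote past -loz → lewizchelloz.
Attach voice causative -uw → lewizchellozuw.
Attach mood indicative -as → lewizchellozuwas.
Apply epenthesis: lewizchellozuwas → lewizchelolozuwas.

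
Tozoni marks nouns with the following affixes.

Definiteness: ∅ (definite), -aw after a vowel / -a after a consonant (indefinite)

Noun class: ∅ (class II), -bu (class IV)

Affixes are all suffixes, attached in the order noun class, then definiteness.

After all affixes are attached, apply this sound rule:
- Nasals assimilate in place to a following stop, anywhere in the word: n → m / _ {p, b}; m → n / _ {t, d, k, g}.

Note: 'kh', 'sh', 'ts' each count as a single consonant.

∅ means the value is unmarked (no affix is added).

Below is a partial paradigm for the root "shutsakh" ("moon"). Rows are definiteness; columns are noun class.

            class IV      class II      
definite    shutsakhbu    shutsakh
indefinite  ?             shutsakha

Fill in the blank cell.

shutsakhbuaw

Attach noun class class IV -bu → shutsakhbu.
Attach definiteness indefinite -aw (after vowel 'u') → shutsakhbuaw.
Nasal assimilation: no change.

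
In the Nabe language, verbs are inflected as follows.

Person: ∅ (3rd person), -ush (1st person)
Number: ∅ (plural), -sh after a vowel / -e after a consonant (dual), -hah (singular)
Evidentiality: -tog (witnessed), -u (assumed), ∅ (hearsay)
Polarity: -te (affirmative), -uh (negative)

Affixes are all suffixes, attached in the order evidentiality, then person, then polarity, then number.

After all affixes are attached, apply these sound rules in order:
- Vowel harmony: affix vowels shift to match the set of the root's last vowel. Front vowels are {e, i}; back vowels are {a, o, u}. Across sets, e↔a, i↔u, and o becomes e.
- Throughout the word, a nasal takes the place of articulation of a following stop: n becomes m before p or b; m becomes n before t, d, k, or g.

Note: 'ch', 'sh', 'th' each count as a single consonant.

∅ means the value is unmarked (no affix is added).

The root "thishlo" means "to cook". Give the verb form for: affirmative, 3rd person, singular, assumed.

thishloutahah

Attach evidentiality assumed -u → thishlou.
person = 3rd person: zero marking, form stays thishlou.
Attach polarity affirmative -te → thishloute.
Attach number singular -hah → thishloutehah.
Apply vowel harmony: thishloutehah → thishloutahah.
Nasal assimilation: no change.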